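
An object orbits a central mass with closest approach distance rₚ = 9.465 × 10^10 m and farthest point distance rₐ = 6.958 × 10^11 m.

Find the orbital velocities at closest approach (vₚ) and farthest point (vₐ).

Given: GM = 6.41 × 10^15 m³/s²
rₚ = 9.465 × 10^10 m
rₐ = 6.958 × 10^11 m
GM = 6.41 × 10^15 m³/s²
a = (rₚ + rₐ)/2 = 3.95225 × 10^11 m
Vis-viva: v² = GM (2/r − 1/a)
vₚ² = 6.41 × 10^15 × (2.11305 × 10^-11 − 2.5302 × 10^-12) = 119228 m²/s²
vₚ = 345.294 m/s ≈ 345.3 m/s
vₐ² = 6.41 × 10^15 × (2.87439 × 10^-12 − 2.5302 × 10^-12) = 2206.23 m²/s²
vₐ = 46.9705 m/s ≈ 46.97 m/s

Final answer: vₚ = 345.3 m/s, vₐ = 46.97 m/s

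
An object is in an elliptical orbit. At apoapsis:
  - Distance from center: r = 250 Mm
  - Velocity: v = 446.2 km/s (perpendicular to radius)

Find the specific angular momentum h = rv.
r = 250 Mm = 2.5 × 10^8 m
v = 446.2 km/s = 446200 m/s
h = rv = 2.5 × 10^8 × 446200 = 1.1155 × 10^14 m²/s ≈ 1.116 × 10^14 m²/s

Final answer: h = 1.116 × 10^14 m²/s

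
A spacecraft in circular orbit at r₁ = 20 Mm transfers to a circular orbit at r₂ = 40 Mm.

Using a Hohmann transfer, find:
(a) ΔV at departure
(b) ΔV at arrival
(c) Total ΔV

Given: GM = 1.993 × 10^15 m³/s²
r₁ = 20 Mm = 2 × 10^7 m
r₂ = 40 Mm = 4 × 10^7 m
GM = 1.993 × 10^15 m³/s²
Transfer ellipse: a_t = (r₁ + r₂)/2 = 3 × 10^7 m
Circular speed at r₁: v₁ = √(GM/r₁) = 9982.48 m/s
Transfer speed at r₁ (periapsis): v₁ₜ = √(GM(2/r₁ − 1/a_t)) = 11526.8 m/s
(a) ΔV₁ = v₁ₜ − v₁ = 1544.3 m/s ≈ 1.544 km/s
Circular speed at r₂: v₂ = √(GM/r₂) = 7058.68 m/s
Transfer speed at r₂ (apoapsis): v₂ₜ = √(GM(2/r₂ − 1/a_t)) = 5763.39 m/s
(b) ΔV₂ = v₂ − v₂ₜ = 1295.29 m/s ≈ 1.295 km/s
(c) ΔV_total = ΔV₁ + ΔV₂ = 2839.59 m/s ≈ 2.84 km/s

Final answer:
(a) ΔV₁ = 1.544 km/s
(b) ΔV₂ = 1.295 km/s
(c) ΔV_total = 2.84 km/s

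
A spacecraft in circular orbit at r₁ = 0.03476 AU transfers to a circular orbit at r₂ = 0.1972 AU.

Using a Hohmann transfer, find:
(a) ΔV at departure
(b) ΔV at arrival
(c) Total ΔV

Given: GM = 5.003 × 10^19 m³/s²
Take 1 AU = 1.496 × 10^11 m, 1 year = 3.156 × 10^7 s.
r₁ = 0.03476 AU = 5.2001 × 10^9 m
r₂ = 0.1972 AU = 2.95011 × 10^10 m
GM = 5.003 × 10^19 m³/s²
Transfer ellipse: a_t = (r₁ + r₂)/2 = 1.73506 × 10^10 m
Circular speed at r₁: v₁ = √(GM/r₁) = 98086.6 m/s
Transfer speed at r₁ (periapsis): v₁ₜ = √(GM(2/r₁ − 1/a_t)) = 127900 m/s
(a) ΔV₁ = v₁ₜ − v₁ = 29813.7 m/s ≈ 6.29 AU/year
Circular speed at r₂: v₂ = √(GM/r₂) = 41180.9 m/s
Transfer speed at r₂ (apoapsis): v₂ₜ = √(GM(2/r₂ − 1/a_t)) = 22544.7 m/s
(b) ΔV₂ = v₂ − v₂ₜ = 18636.2 m/s ≈ 3.932 AU/year
(c) ΔV_total = ΔV₁ + ΔV₂ = 48449.9 m/s ≈ 10.22 AU/year

Final answer:
(a) ΔV₁ = 6.29 AU/year
(b) ΔV₂ = 3.932 AU/year
(c) ΔV_total = 10.22 AU/year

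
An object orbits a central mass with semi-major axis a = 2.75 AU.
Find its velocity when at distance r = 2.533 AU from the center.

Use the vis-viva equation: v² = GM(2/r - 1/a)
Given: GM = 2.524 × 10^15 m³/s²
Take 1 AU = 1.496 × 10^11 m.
a = 2.75 AU = 4.114 × 10^11 m
r = 2.533 AU = 3.78937 × 10^11 m
GM = 2.524 × 10^15 m³/s²
2/r − 1/a = 5.27792 × 10^-12 − 2.43072 × 10^-12 = 2.8472 × 10^-12 m⁻¹
v² = GM (2/r − 1/a) = 7186.33 m²/s²
v = 84.7722 m/s ≈ 84.77 m/s

Final answer: 84.77 m/s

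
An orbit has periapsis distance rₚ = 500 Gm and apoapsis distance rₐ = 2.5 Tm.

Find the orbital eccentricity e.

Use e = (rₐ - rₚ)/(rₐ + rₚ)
rₚ = 500 Gm = 5 × 10^11 m
rₐ = 2.5 Tm = 2.5 × 10^12 m
rₐ − rₚ = 2 × 10^12 m
rₐ + rₚ = 3 × 10^12 m
e = (rₐ − rₚ)/(rₐ + rₚ) = 0.666667

Final answer: e = 0.6667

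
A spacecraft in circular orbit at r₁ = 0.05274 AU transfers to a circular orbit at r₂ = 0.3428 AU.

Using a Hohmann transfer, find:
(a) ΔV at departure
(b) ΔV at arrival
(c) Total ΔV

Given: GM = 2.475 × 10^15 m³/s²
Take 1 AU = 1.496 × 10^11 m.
r₁ = 0.05274 AU = 7.8899 × 10^9 m
r₂ = 0.3428 AU = 5.12829 × 10^10 m
GM = 2.475 × 10^15 m³/s²
Transfer ellipse: a_t = (r₁ + r₂)/2 = 2.95864 × 10^10 m
Circular speed at r₁: v₁ = √(GM/r₁) = 560.082 m/s
Transfer speed at r₁ (periapsis): v₁ₜ = √(GM(2/r₁ − 1/a_t)) = 737.381 m/s
(a) ΔV₁ = v₁ₜ − v₁ = 177.299 m/s ≈ 177.3 m/s
Circular speed at r₂: v₂ = √(GM/r₂) = 219.686 m/s
Transfer speed at r₂ (apoapsis): v₂ₜ = √(GM(2/r₂ − 1/a_t)) = 113.447 m/s
(b) ΔV₂ = v₂ − v₂ₜ = 106.239 m/s ≈ 106.2 m/s
(c) ΔV_total = ΔV₁ + ΔV₂ = 283.538 m/s ≈ 283.5 m/s

Final answer:
(a) ΔV₁ = 177.3 m/s
(b) ΔV₂ = 106.2 m/s
(c) ΔV_total = 283.5 m/s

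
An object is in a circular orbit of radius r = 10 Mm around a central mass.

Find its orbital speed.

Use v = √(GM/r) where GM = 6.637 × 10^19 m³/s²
r = 10 Mm = 1 × 10^7 m
GM = 6.637 × 10^19 m³/s²
GM/r = (6.637 × 10^19) / (1 × 10^7) = 6.637 × 10^12 m²/s²
v = √(GM/r) = 2.57624 × 10^6 m/s ≈ 2576 km/s

Final answer: 2576 km/s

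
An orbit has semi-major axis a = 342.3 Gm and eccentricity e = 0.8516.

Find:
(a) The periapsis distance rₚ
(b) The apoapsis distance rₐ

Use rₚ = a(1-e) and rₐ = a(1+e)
a = 342.3 Gm = 3.423 × 10^11 m
e = 0.8516:  1 − e = 0.1484,  1 + e = 1.8516
(a) rₚ = a(1 − e) = 3.423 × 10^11 m × 0.1484 = 5.07973 × 10^10 m ≈ 50.8 Gm
(b) rₐ = a(1 + e) = 3.423 × 10^11 m × 1.8516 = 6.33803 × 10^11 m ≈ 633.8 Gm

Final answer:
(a) rₚ = 50.8 Gm
(b) rₐ = 633.8 Gm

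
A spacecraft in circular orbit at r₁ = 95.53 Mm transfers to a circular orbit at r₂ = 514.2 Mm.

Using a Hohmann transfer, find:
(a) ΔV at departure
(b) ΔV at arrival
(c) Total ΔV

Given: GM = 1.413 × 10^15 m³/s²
r₁ = 95.53 Mm = 9.553 × 10^7 m
r₂ = 514.2 Mm = 5.142 × 10^8 m
GM = 1.413 × 10^15 m³/s²
Transfer ellipse: a_t = (r₁ + r₂)/2 = 3.04865 × 10^8 m
Circular speed at r₁: v₁ = √(GM/r₁) = 3845.93 m/s
Transfer speed at r₁ (periapsis): v₁ₜ = √(GM(2/r₁ − 1/a_t)) = 4994.75 m/s
(a) ΔV₁ = v₁ₜ − v₁ = 1148.82 m/s ≈ 1.149 km/s
Circular speed at r₂: v₂ = √(GM/r₂) = 1657.7 m/s
Transfer speed at r₂ (apoapsis): v₂ₜ = √(GM(2/r₂ − 1/a_t)) = 927.943 m/s
(b) ΔV₂ = v₂ − v₂ₜ = 729.754 m/s ≈ 729.8 m/s
(c) ΔV_total = ΔV₁ + ΔV₂ = 1878.57 m/s ≈ 1.879 km/s

Final answer:
(a) ΔV₁ = 1.149 km/s
(b) ΔV₂ = 729.8 m/s
(c) ΔV_total = 1.879 km/s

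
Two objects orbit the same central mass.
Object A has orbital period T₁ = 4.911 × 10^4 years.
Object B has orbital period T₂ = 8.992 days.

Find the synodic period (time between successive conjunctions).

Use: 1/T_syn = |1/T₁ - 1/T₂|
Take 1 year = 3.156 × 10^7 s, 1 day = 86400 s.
T₁ = 4.911 × 10^4 years = 1.54991 × 10^12 s
T₂ = 8.992 days = 776909 s
1/T₁ = 6.45198 × 10^-13 s⁻¹
1/T₂ = 1.28715 × 10^-6 s⁻¹
|1/T₁ − 1/T₂| = 1.28715 × 10^-6 s⁻¹
T_syn = 1 / |1/T₁ − 1/T₂| = 776909 s ≈ 8.992 days

Final answer: T_syn = 8.992 days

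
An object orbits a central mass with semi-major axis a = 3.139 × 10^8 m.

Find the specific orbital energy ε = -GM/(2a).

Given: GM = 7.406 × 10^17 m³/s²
a = 3.139 × 10^8 m
GM = 7.406 × 10^17 m³/s²
2a = 6.278 × 10^8 m
ε = −GM/(2a) = -1.17968 × 10^9 J/kg ≈ -1.18 GJ/kg

Final answer: -1.18 GJ/kg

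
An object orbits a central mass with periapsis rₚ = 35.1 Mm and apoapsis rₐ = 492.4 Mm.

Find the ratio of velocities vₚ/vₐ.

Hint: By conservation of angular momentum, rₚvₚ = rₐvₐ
rₚ = 35.1 Mm = 3.51 × 10^7 m
rₐ = 492.4 Mm = 4.924 × 10^8 m
rₚvₚ = rₐvₐ  ⇒  vₚ/vₐ = rₐ/rₚ
vₚ/vₐ = (4.924 × 10^8) / (3.51 × 10^7) = 14.0285

Final answer: vₚ/vₐ = 14.03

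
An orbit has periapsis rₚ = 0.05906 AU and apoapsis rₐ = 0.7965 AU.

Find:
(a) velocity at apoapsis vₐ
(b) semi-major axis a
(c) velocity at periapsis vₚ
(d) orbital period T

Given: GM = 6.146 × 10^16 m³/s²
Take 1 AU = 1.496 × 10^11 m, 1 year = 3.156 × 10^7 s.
rₚ = 0.05906 AU = 8.83538 × 10^9 m
rₐ = 0.7965 AU = 1.19156 × 10^11 m
GM = 6.146 × 10^16 m³/s²
a = (rₚ + rₐ)/2 = 6.39959 × 10^10 m
e = (rₐ − rₚ)/(rₐ + rₚ) = (1.10321 × 10^11) / (1.27992 × 10^11) = 0.861938
(a) vₐ² = GM (2/rₐ − 1/a) = 6.146 × 10^16 × (1.67847 × 10^-11 − 1.5626 × 10^-11) = 71211.2 m²/s²;  vₐ = 266.854 m/s ≈ 266.9 m/s
(b) a = 6.39959 × 10^10 m ≈ 0.4278 AU
(c) vₚ² = GM (2/rₚ − 1/a) = 6.146 × 10^16 × (2.26363 × 10^-10 − 1.5626 × 10^-11) = 1.29519 × 10^7 m²/s²;  vₚ = 3598.87 m/s ≈ 0.7592 AU/year
(d) a³ = 2.62093 × 10^32 m³;  T = 2π √(a³/GM) = 2π × 6.53028 × 10^7 s = 4.1031 × 10^8 s ≈ 13 years

Final answer:
(a) velocity at apoapsis vₐ = 266.9 m/s
(b) semi-major axis a = 0.4278 AU
(c) velocity at periapsis vₚ = 0.7592 AU/year
(d) orbital period T = 13 years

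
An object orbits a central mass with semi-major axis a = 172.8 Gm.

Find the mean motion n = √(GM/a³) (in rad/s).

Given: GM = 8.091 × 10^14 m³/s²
a = 172.8 Gm = 1.728 × 10^11 m
GM = 8.091 × 10^14 m³/s²
a³ = 5.15978 × 10^33 m³
GM/a³ = (8.091 × 10^14) / (5.15978 × 10^33) = 1.56809 × 10^-19 s⁻²
n = √(GM/a³) = 3.95991 × 10^-10 rad/s ≈ 3.96 × 10^-10 rad/s

Final answer: n = 3.96 × 10^-10 rad/s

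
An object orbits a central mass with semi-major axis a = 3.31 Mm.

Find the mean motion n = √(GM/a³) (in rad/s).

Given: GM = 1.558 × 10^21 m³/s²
a = 3.31 Mm = 3.31 × 10^6 m
GM = 1.558 × 10^21 m³/s²
a³ = 3.62647 × 10^19 m³
GM/a³ = (1.558 × 10^21) / (3.62647 × 10^19) = 42.9619 s⁻²
n = √(GM/a³) = 6.55453 rad/s ≈ 6.555 rad/s

Final answer: n = 6.555 rad/s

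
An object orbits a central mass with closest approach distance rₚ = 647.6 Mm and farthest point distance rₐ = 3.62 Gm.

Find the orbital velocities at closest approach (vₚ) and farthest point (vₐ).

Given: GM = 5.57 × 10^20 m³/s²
rₚ = 647.6 Mm = 6.476 × 10^8 m
rₐ = 3.62 Gm = 3.62 × 10^9 m
GM = 5.57 × 10^20 m³/s²
a = (rₚ + rₐ)/2 = 2.1338 × 10^9 m
Vis-viva: v² = GM (2/r − 1/a)
vₚ² = 5.57 × 10^20 × (3.08833 × 10^-9 − 4.68647 × 10^-10) = 1.45916 × 10^12 m²/s²
vₚ = 1.20796 × 10^6 m/s ≈ 1208 km/s
vₐ² = 5.57 × 10^20 × (5.52486 × 10^-10 − 4.68647 × 10^-10) = 4.66982 × 10^10 m²/s²
vₐ = 216098 m/s ≈ 216.1 km/s

Final answer: vₚ = 1208 km/s, vₐ = 216.1 km/s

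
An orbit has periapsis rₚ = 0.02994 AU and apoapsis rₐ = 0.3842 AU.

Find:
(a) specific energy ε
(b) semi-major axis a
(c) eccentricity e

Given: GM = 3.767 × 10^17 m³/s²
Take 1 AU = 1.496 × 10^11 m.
rₚ = 0.02994 AU = 4.47902 × 10^9 m
rₐ = 0.3842 AU = 5.74763 × 10^10 m
GM = 3.767 × 10^17 m³/s²
a = (rₚ + rₐ)/2 = 3.09777 × 10^10 m
e = (rₐ − rₚ)/(rₐ + rₚ) = (5.29973 × 10^10) / (6.19553 × 10^10) = 0.855411
(a) 2a = 6.19553 × 10^10 m;  ε = −GM/(2a) = -6.08019 × 10^6 J/kg ≈ -6.08 MJ/kg
(b) a = 3.09777 × 10^10 m ≈ 0.2071 AU
(c) e = 0.855411 ≈ 0.8554

Final answer:
(a) specific energy ε = -6.08 MJ/kg
(b) semi-major axis a = 0.2071 AU
(c) eccentricity e = 0.8554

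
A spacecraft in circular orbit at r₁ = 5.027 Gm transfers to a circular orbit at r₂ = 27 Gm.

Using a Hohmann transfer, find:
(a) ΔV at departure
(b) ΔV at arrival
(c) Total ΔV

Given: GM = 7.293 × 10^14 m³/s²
r₁ = 5.027 Gm = 5.027 × 10^9 m
r₂ = 27 Gm = 2.7 × 10^10 m
GM = 7.293 × 10^14 m³/s²
Transfer ellipse: a_t = (r₁ + r₂)/2 = 1.60135 × 10^10 m
Circular speed at r₁: v₁ = √(GM/r₁) = 380.889 m/s
Transfer speed at r₁ (periapsis): v₁ₜ = √(GM(2/r₁ − 1/a_t)) = 494.581 m/s
(a) ΔV₁ = v₁ₜ − v₁ = 113.692 m/s ≈ 113.7 m/s
Circular speed at r₂: v₂ = √(GM/r₂) = 164.351 m/s
Transfer speed at r₂ (apoapsis): v₂ₜ = √(GM(2/r₂ − 1/a_t)) = 92.0837 m/s
(b) ΔV₂ = v₂ − v₂ₜ = 72.2669 m/s ≈ 72.27 m/s
(c) ΔV_total = ΔV₁ + ΔV₂ = 185.959 m/s ≈ 186 m/s

Final answer:
(a) ΔV₁ = 113.7 m/s
(b) ΔV₂ = 72.27 m/s
(c) ΔV_total = 186 m/s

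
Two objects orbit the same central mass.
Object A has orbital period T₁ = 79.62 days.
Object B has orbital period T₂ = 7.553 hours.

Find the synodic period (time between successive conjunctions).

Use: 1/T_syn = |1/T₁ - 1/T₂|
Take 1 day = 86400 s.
T₁ = 79.62 days = 6.87917 × 10^6 s
T₂ = 7.553 hours = 27190.8 s
1/T₁ = 1.45366 × 10^-7 s⁻¹
1/T₂ = 3.67771 × 10^-5 s⁻¹
|1/T₁ − 1/T₂| = 3.66318 × 10^-5 s⁻¹
T_syn = 1 / |1/T₁ − 1/T₂| = 27298.7 s ≈ 7.583 hours

Final answer: T_syn = 7.583 hours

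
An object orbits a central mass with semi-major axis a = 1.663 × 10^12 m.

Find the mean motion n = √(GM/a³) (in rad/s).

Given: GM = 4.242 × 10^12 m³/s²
a = 1.663 × 10^12 m
GM = 4.242 × 10^12 m³/s²
a³ = 4.59914 × 10^36 m³
GM/a³ = (4.242 × 10^12) / (4.59914 × 10^36) = 9.22346 × 10^-25 s⁻²
n = √(GM/a³) = 9.60389 × 10^-13 rad/s ≈ 9.604 × 10^-13 rad/s

Final answer: n = 9.604 × 10^-13 rad/s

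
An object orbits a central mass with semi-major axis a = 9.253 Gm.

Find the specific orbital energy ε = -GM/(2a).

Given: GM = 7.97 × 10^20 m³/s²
a = 9.253 Gm = 9.253 × 10^9 m
GM = 7.97 × 10^20 m³/s²
2a = 1.8506 × 10^10 m
ε = −GM/(2a) = -4.30671 × 10^10 J/kg ≈ -43.07 GJ/kg

Final answer: -43.07 GJ/kg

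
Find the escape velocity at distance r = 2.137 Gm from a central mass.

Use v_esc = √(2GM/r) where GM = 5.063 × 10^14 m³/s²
r = 2.137 Gm = 2.137 × 10^9 m
GM = 5.063 × 10^14 m³/s²
2GM/r = 2 × (5.063 × 10^14) / (2.137 × 10^9) = 473842 m²/s²
v_esc = √(2GM/r) = 688.362 m/s ≈ 688.4 m/s

Final answer: 688.4 m/s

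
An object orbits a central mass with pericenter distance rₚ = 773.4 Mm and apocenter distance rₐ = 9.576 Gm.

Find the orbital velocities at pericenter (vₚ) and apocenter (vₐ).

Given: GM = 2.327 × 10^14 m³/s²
rₚ = 773.4 Mm = 7.734 × 10^8 m
rₐ = 9.576 Gm = 9.576 × 10^9 m
GM = 2.327 × 10^14 m³/s²
a = (rₚ + rₐ)/2 = 5.1747 × 10^9 m
Vis-viva: v² = GM (2/r − 1/a)
vₚ² = 2.327 × 10^14 × (2.58598 × 10^-9 − 1.93248 × 10^-10) = 556790 m²/s²
vₚ = 746.183 m/s ≈ 746.2 m/s
vₐ² = 2.327 × 10^14 × (2.08855 × 10^-10 − 1.93248 × 10^-10) = 3631.88 m²/s²
vₐ = 60.2651 m/s ≈ 60.27 m/s

Final answer: vₚ = 746.2 m/s, vₐ = 60.27 m/s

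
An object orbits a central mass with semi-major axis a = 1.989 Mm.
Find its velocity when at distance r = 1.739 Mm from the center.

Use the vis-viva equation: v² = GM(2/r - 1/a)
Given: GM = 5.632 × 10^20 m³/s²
a = 1.989 Mm = 1.989 × 10^6 m
r = 1.739 Mm = 1.739 × 10^6 m
GM = 5.632 × 10^20 m³/s²
2/r − 1/a = 1.15009 × 10^-6 − 5.02765 × 10^-7 = 6.47321 × 10^-7 m⁻¹
v² = GM (2/r − 1/a) = 3.64571 × 10^14 m²/s²
v = 1.90937 × 10^7 m/s ≈ 1.909 × 10^4 km/s

Final answer: 1.909 × 10^4 km/s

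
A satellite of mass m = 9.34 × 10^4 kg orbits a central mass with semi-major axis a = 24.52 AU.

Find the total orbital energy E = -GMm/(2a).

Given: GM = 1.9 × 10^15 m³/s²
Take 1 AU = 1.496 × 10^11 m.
a = 24.52 AU = 3.66819 × 10^12 m
GM = 1.9 × 10^15 m³/s²
2a = 7.33638 × 10^12 m
GMm = 1.9 × 10^15 × 93400 = 1.7746 × 10^20 m³·kg/s²
E = −GMm/(2a) = -2.4189 × 10^7 J ≈ -24.19 MJ

Final answer: -24.19 MJ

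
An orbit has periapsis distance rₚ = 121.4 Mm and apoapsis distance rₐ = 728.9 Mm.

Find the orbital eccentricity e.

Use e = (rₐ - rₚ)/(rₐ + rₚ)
rₚ = 121.4 Mm = 1.214 × 10^8 m
rₐ = 728.9 Mm = 7.289 × 10^8 m
rₐ − rₚ = 6.075 × 10^8 m
rₐ + rₚ = 8.503 × 10^8 m
e = (rₐ − rₚ)/(rₐ + rₚ) = 0.714454

Final answer: e = 0.7145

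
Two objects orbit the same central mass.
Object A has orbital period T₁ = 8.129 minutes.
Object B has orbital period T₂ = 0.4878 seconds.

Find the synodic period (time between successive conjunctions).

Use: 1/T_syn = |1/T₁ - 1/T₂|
T₁ = 8.129 minutes = 487.74 s
T₂ = 0.4878 seconds
1/T₁ = 0.00205027 s⁻¹
1/T₂ = 2.05002 s⁻¹
|1/T₁ − 1/T₂| = 2.04797 s⁻¹
T_syn = 1 / |1/T₁ − 1/T₂| = 0.488288 s ≈ 0.4883 seconds

Final answer: T_syn = 0.4883 seconds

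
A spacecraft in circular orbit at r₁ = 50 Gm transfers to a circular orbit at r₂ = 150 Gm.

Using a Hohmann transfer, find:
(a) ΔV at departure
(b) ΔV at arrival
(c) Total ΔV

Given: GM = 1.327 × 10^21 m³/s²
r₁ = 50 Gm = 5 × 10^10 m
r₂ = 150 Gm = 1.5 × 10^11 m
GM = 1.327 × 10^21 m³/s²
Transfer ellipse: a_t = (r₁ + r₂)/2 = 1 × 10^11 m
Circular speed at r₁: v₁ = √(GM/r₁) = 162911 m/s
Transfer speed at r₁ (periapsis): v₁ₜ = √(GM(2/r₁ − 1/a_t)) = 199524 m/s
(a) ΔV₁ = v₁ₜ − v₁ = 36613.4 m/s ≈ 36.61 km/s
Circular speed at r₂: v₂ = √(GM/r₂) = 94056.7 m/s
Transfer speed at r₂ (apoapsis): v₂ₜ = √(GM(2/r₂ − 1/a_t)) = 66508.1 m/s
(b) ΔV₂ = v₂ − v₂ₜ = 27548.6 m/s ≈ 27.55 km/s
(c) ΔV_total = ΔV₁ + ΔV₂ = 64162 m/s ≈ 64.16 km/s

Final answer:
(a) ΔV₁ = 36.61 km/s
(b) ΔV₂ = 27.55 km/s
(c) ΔV_total = 64.16 km/s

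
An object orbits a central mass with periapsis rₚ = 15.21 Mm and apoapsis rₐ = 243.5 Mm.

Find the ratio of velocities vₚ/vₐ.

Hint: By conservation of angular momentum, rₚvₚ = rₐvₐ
rₚ = 15.21 Mm = 1.521 × 10^7 m
rₐ = 243.5 Mm = 2.435 × 10^8 m
rₚvₚ = rₐvₐ  ⇒  vₚ/vₐ = rₐ/rₚ
vₚ/vₐ = (2.435 × 10^8) / (1.521 × 10^7) = 16.0092

Final answer: vₚ/vₐ = 16.01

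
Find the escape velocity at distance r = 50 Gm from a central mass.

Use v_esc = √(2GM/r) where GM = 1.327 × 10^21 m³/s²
r = 50 Gm = 5 × 10^10 m
GM = 1.327 × 10^21 m³/s²
2GM/r = 2 × (1.327 × 10^21) / (5 × 10^10) = 5.308 × 10^10 m²/s²
v_esc = √(2GM/r) = 230391 m/s ≈ 230.4 km/s

Final answer: 230.4 km/s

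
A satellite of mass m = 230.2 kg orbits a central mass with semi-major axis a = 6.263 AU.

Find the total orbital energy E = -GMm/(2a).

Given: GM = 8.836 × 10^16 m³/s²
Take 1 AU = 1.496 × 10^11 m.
a = 6.263 AU = 9.36945 × 10^11 m
GM = 8.836 × 10^16 m³/s²
2a = 1.87389 × 10^12 m
GMm = 8.836 × 10^16 × 230.2 = 2.03405 × 10^19 m³·kg/s²
E = −GMm/(2a) = -1.08547 × 10^7 J ≈ -10.85 MJ

Final answer: -10.85 MJ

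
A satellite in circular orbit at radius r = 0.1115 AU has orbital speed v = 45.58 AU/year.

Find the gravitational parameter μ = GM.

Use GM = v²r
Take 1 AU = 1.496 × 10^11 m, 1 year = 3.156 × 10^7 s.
r = 0.1115 AU = 1.66804 × 10^10 m
v = 45.58 AU/year = 216057 m/s
v² = 4.66808 × 10^10 m²/s²
GM = v²r = 4.66808 × 10^10 × 1.66804 × 10^10 = 7.78654 × 10^20 m³/s²
GM ≈ 7.787 × 10^20 m³/s²

Final answer: GM = 7.787 × 10^20 m³/s²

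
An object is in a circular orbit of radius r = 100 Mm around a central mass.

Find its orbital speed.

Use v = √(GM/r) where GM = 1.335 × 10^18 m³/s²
r = 100 Mm = 1 × 10^8 m
GM = 1.335 × 10^18 m³/s²
GM/r = (1.335 × 10^18) / (1 × 10^8) = 1.335 × 10^10 m²/s²
v = √(GM/r) = 115542 m/s ≈ 115.5 km/s

Final answer: 115.5 km/s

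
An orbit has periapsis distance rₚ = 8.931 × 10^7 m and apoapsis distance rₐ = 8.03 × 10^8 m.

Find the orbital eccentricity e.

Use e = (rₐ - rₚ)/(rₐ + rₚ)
rₚ = 8.931 × 10^7 m
rₐ = 8.03 × 10^8 m
rₐ − rₚ = 7.1369 × 10^8 m
rₐ + rₚ = 8.9231 × 10^8 m
e = (rₐ − rₚ)/(rₐ + rₚ) = 0.799823

Final answer: e = 0.7998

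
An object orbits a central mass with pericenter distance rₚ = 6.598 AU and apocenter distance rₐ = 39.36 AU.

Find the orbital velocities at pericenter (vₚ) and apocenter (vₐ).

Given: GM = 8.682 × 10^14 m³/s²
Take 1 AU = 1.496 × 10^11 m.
rₚ = 6.598 AU = 9.87061 × 10^11 m
rₐ = 39.36 AU = 5.88826 × 10^12 m
GM = 8.682 × 10^14 m³/s²
a = (rₚ + rₐ)/2 = 3.43766 × 10^12 m
Vis-viva: v² = GM (2/r − 1/a)
vₚ² = 8.682 × 10^14 × (2.02622 × 10^-12 − 2.90896 × 10^-13) = 1506.61 m²/s²
vₚ = 38.815 m/s ≈ 38.82 m/s
vₐ² = 8.682 × 10^14 × (3.39659 × 10^-13 − 2.90896 × 10^-13) = 42.3364 m²/s²
vₐ = 6.50665 m/s ≈ 6.507 m/s

Final answer: vₚ = 38.82 m/s, vₐ = 6.507 m/s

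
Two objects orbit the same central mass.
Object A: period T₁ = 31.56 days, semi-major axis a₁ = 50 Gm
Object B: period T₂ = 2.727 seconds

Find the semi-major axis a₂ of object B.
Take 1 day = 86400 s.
T₁ = 31.56 days = 2.72678 × 10^6 s
T₂ = 2.727 seconds
a₁ = 50 Gm = 5 × 10^10 m
Kepler's third law: (T₂/T₁)² = (a₂/a₁)³  ⇒  a₂ = a₁ (T₂/T₁)^(2/3)
T₂/T₁ = 1.00008 × 10^-6
(T₂/T₁)^(2/3) = 0.000100005
a₂ = 5 × 10^10 m × 0.000100005 = 5.00026 × 10^6 m ≈ 5 Mm

Final answer: a₂ = 5 Mm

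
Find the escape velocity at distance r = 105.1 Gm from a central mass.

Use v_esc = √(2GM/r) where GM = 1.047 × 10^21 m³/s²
r = 105.1 Gm = 1.051 × 10^11 m
GM = 1.047 × 10^21 m³/s²
2GM/r = 2 × (1.047 × 10^21) / (1.051 × 10^11) = 1.99239 × 10^10 m²/s²
v_esc = √(2GM/r) = 141152 m/s ≈ 141.2 km/s

Final answer: 141.2 km/s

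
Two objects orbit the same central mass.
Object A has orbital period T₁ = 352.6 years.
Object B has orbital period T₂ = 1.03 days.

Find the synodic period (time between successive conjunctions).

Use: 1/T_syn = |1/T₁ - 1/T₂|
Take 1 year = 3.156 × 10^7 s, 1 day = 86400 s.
T₁ = 352.6 years = 1.11281 × 10^10 s
T₂ = 1.03 days = 88992 s
1/T₁ = 8.9863 × 10^-11 s⁻¹
1/T₂ = 1.1237 × 10^-5 s⁻¹
|1/T₁ − 1/T₂| = 1.12369 × 10^-5 s⁻¹
T_syn = 1 / |1/T₁ − 1/T₂| = 88992.7 s ≈ 1.03 days

Final answer: T_syn = 1.03 days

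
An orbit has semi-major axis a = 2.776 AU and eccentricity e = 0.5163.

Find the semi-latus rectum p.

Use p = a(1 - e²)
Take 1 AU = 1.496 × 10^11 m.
a = 2.776 AU = 4.1529 × 10^11 m
e = 0.5163,  e² = 0.266566,  1 − e² = 0.733434
p = a(1 − e²) = 4.1529 × 10^11 m × 0.733434 = 3.04588 × 10^11 m ≈ 2.036 AU

Final answer: p = 2.036 AU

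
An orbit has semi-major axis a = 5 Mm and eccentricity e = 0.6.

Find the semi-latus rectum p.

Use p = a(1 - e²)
a = 5 Mm = 5 × 10^6 m
e = 0.6,  e² = 0.36,  1 − e² = 0.64
p = a(1 − e²) = 5 × 10^6 m × 0.64 = 3.2 × 10^6 m ≈ 3.2 Mm

Final answer: p = 3.2 Mm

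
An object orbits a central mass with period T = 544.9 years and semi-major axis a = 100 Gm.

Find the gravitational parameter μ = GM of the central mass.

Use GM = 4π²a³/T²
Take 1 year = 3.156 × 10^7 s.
T = 544.9 years = 1.7197 × 10^10 s
a = 100 Gm = 1 × 10^11 m
a³ = 1 × 10^33 m³
T² = 2.95738 × 10^20 s²
GM = 4π² × (1 × 10^33) / (2.95738 × 10^20) = 1.33491 × 10^14 m³/s²
GM ≈ 1.335 × 10^14 m³/s²

Final answer: GM = 1.335 × 10^14 m³/s²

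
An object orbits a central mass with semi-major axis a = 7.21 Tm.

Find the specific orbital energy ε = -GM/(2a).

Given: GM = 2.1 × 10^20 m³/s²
a = 7.21 Tm = 7.21 × 10^12 m
GM = 2.1 × 10^20 m³/s²
2a = 1.442 × 10^13 m
ε = −GM/(2a) = -1.45631 × 10^7 J/kg ≈ -14.56 MJ/kg

Final answer: -14.56 MJ/kg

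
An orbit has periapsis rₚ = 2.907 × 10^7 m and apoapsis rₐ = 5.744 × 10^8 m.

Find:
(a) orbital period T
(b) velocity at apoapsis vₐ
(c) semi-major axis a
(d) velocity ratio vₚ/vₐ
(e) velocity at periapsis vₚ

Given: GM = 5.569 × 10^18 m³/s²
rₚ = 2.907 × 10^7 m
rₐ = 5.744 × 10^8 m
GM = 5.569 × 10^18 m³/s²
a = (rₚ + rₐ)/2 = 3.01735 × 10^8 m
e = (rₐ − rₚ)/(rₐ + rₚ) = (5.4533 × 10^8) / (6.0347 × 10^8) = 0.903657
(a) a³ = 2.74712 × 10^25 m³;  T = 2π √(a³/GM) = 2π × 2221.01 s = 13955 s ≈ 3.876 hours
(b) vₐ² = GM (2/rₐ − 1/a) = 5.569 × 10^18 × (3.48189 × 10^-9 − 3.31417 × 10^-9) = 9.34076 × 10^8 m²/s²;  vₐ = 30562.7 m/s ≈ 30.56 km/s
(c) a = 3.01735 × 10^8 m ≈ 3.017 × 10^8 m
(d) vₚ/vₐ = rₐ/rₚ (angular momentum) = (5.744 × 10^8) / (2.907 × 10^7) = 19.7592 ≈ 19.76
(e) vₚ² = GM (2/rₚ − 1/a) = 5.569 × 10^18 × (6.87994 × 10^-8 − 3.31417 × 10^-9) = 3.64688 × 10^11 m²/s²;  vₚ = 603894 m/s ≈ 603.9 km/s

Final answer:
(a) orbital period T = 3.876 hours
(b) velocity at apoapsis vₐ = 30.56 km/s
(c) semi-major axis a = 3.017 × 10^8 m
(d) velocity ratio vₚ/vₐ = 19.76
(e) velocity at periapsis vₚ = 603.9 km/s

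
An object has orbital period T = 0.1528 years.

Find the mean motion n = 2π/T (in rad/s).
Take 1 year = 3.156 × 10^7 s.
T = 0.1528 years = 4.82237 × 10^6 s
n = 2π / (4.82237 × 10^6 s) = 1.30293 × 10^-6 rad/s ≈ 1.303 × 10^-6 rad/s

Final answer: n = 1.303 × 10^-6 rad/s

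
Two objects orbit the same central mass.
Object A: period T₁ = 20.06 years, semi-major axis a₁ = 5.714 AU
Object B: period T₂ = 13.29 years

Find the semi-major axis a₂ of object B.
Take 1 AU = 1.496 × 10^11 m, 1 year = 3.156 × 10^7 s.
T₁ = 20.06 years = 6.33094 × 10^8 s
T₂ = 13.29 years = 4.19432 × 10^8 s
a₁ = 5.714 AU = 8.54814 × 10^11 m
Kepler's third law: (T₂/T₁)² = (a₂/a₁)³  ⇒  a₂ = a₁ (T₂/T₁)^(2/3)
T₂/T₁ = 0.662512
(T₂/T₁)^(2/3) = 0.759969
a₂ = 8.54814 × 10^11 m × 0.759969 = 6.49633 × 10^11 m ≈ 4.342 AU

Final answer: a₂ = 4.342 AU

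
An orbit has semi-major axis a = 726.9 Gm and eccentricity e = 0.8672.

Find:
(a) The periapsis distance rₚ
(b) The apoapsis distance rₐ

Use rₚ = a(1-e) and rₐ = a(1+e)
a = 726.9 Gm = 7.269 × 10^11 m
e = 0.8672:  1 − e = 0.1328,  1 + e = 1.8672
(a) rₚ = a(1 − e) = 7.269 × 10^11 m × 0.1328 = 9.65323 × 10^10 m ≈ 96.53 Gm
(b) rₐ = a(1 + e) = 7.269 × 10^11 m × 1.8672 = 1.35727 × 10^12 m ≈ 1.357 Tm

Final answer:
(a) rₚ = 96.53 Gm
(b) rₐ = 1.357 Tm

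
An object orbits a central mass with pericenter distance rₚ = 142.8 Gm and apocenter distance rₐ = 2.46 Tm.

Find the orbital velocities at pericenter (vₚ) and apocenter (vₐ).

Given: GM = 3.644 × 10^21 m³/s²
rₚ = 142.8 Gm = 1.428 × 10^11 m
rₐ = 2.46 Tm = 2.46 × 10^12 m
GM = 3.644 × 10^21 m³/s²
a = (rₚ + rₐ)/2 = 1.3014 × 10^12 m
Vis-viva: v² = GM (2/r − 1/a)
vₚ² = 3.644 × 10^21 × (1.40056 × 10^-11 − 7.68403 × 10^-13) = 4.82364 × 10^10 m²/s²
vₚ = 219628 m/s ≈ 219.6 km/s
vₐ² = 3.644 × 10^21 × (8.13008 × 10^-13 − 7.68403 × 10^-13) = 1.6254 × 10^8 m²/s²
vₐ = 12749.1 m/s ≈ 12.75 km/s

Final answer: vₚ = 219.6 km/s, vₐ = 12.75 km/s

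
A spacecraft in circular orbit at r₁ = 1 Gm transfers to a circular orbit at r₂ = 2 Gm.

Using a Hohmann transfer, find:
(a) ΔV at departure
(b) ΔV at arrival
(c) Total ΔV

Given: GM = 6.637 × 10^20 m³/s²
r₁ = 1 Gm = 1 × 10^9 m
r₂ = 2 Gm = 2 × 10^9 m
GM = 6.637 × 10^20 m³/s²
Transfer ellipse: a_t = (r₁ + r₂)/2 = 1.5 × 10^9 m
Circular speed at r₁: v₁ = √(GM/r₁) = 814678 m/s
Transfer speed at r₁ (periapsis): v₁ₜ = √(GM(2/r₁ − 1/a_t)) = 940709 m/s
(a) ΔV₁ = v₁ₜ − v₁ = 126031 m/s ≈ 126 km/s
Circular speed at r₂: v₂ = √(GM/r₂) = 576064 m/s
Transfer speed at r₂ (apoapsis): v₂ₜ = √(GM(2/r₂ − 1/a_t)) = 470354 m/s
(b) ΔV₂ = v₂ − v₂ₜ = 105710 m/s ≈ 105.7 km/s
(c) ΔV_total = ΔV₁ + ΔV₂ = 231741 m/s ≈ 231.7 km/s

Final answer:
(a) ΔV₁ = 126 km/s
(b) ΔV₂ = 105.7 km/s
(c) ΔV_total = 231.7 km/s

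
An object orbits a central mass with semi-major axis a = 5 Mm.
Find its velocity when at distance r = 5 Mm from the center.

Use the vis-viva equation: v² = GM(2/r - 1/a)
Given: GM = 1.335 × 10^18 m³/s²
a = 5 Mm = 5 × 10^6 m
r = 5 Mm = 5 × 10^6 m
GM = 1.335 × 10^18 m³/s²
2/r − 1/a = 4 × 10^-7 − 2 × 10^-7 = 2 × 10^-7 m⁻¹
v² = GM (2/r − 1/a) = 2.67 × 10^11 m²/s²
v = 516720 m/s ≈ 516.7 km/s

Final answer: 516.7 km/s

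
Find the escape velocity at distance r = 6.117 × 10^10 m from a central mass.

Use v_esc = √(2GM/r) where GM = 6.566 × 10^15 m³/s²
r = 6.117 × 10^10 m
GM = 6.566 × 10^15 m³/s²
2GM/r = 2 × (6.566 × 10^15) / (6.117 × 10^10) = 214680 m²/s²
v_esc = √(2GM/r) = 463.336 m/s ≈ 463.3 m/s

Final answer: 463.3 m/s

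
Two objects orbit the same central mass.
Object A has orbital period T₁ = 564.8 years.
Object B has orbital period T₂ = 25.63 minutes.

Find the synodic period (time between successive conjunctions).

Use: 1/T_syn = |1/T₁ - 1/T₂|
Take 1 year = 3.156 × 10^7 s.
T₁ = 564.8 years = 1.78251 × 10^10 s
T₂ = 25.63 minutes = 1537.8 s
1/T₁ = 5.61007 × 10^-11 s⁻¹
1/T₂ = 0.00065028 s⁻¹
|1/T₁ − 1/T₂| = 0.00065028 s⁻¹
T_syn = 1 / |1/T₁ − 1/T₂| = 1537.8 s ≈ 25.63 minutes

Final answer: T_syn = 25.63 minutes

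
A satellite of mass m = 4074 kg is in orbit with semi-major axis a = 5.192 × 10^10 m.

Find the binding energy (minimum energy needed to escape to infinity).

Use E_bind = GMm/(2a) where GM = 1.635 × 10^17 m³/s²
a = 5.192 × 10^10 m
GM = 1.635 × 10^17 m³/s²
m = 4074 kg
GMm = 1.635 × 10^17 × 4074 = 6.66099 × 10^20 m³·kg/s²
2a = 1.0384 × 10^11 m
E_bind = GMm/(2a) = 6.41467 × 10^9 J ≈ 6.415 GJ

Final answer: 6.415 GJ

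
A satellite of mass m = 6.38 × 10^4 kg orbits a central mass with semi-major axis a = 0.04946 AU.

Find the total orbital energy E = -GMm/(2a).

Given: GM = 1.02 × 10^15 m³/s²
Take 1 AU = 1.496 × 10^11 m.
a = 0.04946 AU = 7.39922 × 10^9 m
GM = 1.02 × 10^15 m³/s²
2a = 1.47984 × 10^10 m
GMm = 1.02 × 10^15 × 63800 = 6.5076 × 10^19 m³·kg/s²
E = −GMm/(2a) = -4.39749 × 10^9 J ≈ -4.397 GJ

Final answer: -4.397 GJ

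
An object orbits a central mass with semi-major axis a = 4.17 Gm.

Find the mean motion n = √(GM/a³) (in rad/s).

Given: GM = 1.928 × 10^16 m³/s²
a = 4.17 Gm = 4.17 × 10^9 m
GM = 1.928 × 10^16 m³/s²
a³ = 7.25117 × 10^28 m³
GM/a³ = (1.928 × 10^16) / (7.25117 × 10^28) = 2.65888 × 10^-13 s⁻²
n = √(GM/a³) = 5.15643 × 10^-7 rad/s ≈ 5.156 × 10^-7 rad/s

Final answer: n = 5.156 × 10^-7 rad/s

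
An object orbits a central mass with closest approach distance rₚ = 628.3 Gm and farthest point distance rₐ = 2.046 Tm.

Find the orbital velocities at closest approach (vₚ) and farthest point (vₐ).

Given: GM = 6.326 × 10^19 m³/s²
rₚ = 628.3 Gm = 6.283 × 10^11 m
rₐ = 2.046 Tm = 2.046 × 10^12 m
GM = 6.326 × 10^19 m³/s²
a = (rₚ + rₐ)/2 = 1.33715 × 10^12 m
Vis-viva: v² = GM (2/r − 1/a)
vₚ² = 6.326 × 10^19 × (3.18319 × 10^-12 − 7.47859 × 10^-13) = 1.54059 × 10^8 m²/s²
vₚ = 12412.1 m/s ≈ 12.41 km/s
vₐ² = 6.326 × 10^19 × (9.77517 × 10^-13 − 7.47859 × 10^-13) = 1.45282 × 10^7 m²/s²
vₐ = 3811.58 m/s ≈ 3.812 km/s

Final answer: vₚ = 12.41 km/s, vₐ = 3.812 km/s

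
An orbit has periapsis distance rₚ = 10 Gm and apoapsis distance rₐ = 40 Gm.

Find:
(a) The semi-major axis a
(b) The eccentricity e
rₚ = 10 Gm = 1 × 10^10 m
rₐ = 40 Gm = 4 × 10^10 m
(a) a = (rₚ + rₐ)/2 = 2.5 × 10^10 m ≈ 25 Gm
(b) e = (rₐ − rₚ)/(rₐ + rₚ) = (3 × 10^10) / (5 × 10^10) = 0.6

Final answer:
(a) a = 25 Gm
(b) e = 0.6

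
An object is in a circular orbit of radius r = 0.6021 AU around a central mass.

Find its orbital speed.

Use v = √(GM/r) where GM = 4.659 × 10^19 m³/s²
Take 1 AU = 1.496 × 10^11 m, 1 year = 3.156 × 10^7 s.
r = 0.6021 AU = 9.00742 × 10^10 m
GM = 4.659 × 10^19 m³/s²
GM/r = (4.659 × 10^19) / (9.00742 × 10^10) = 5.1724 × 10^8 m²/s²
v = √(GM/r) = 22742.9 m/s ≈ 4.798 AU/year

Final answer: 4.798 AU/year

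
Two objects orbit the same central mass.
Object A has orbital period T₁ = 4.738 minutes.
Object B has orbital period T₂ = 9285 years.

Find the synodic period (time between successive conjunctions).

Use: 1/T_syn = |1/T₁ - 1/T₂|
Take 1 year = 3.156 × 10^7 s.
T₁ = 4.738 minutes = 284.28 s
T₂ = 9285 years = 2.93035 × 10^11 s
1/T₁ = 0.00351766 s⁻¹
1/T₂ = 3.41257 × 10^-12 s⁻¹
|1/T₁ − 1/T₂| = 0.00351766 s⁻¹
T_syn = 1 / |1/T₁ − 1/T₂| = 284.28 s ≈ 4.738 minutes

Final answer: T_syn = 4.738 minutes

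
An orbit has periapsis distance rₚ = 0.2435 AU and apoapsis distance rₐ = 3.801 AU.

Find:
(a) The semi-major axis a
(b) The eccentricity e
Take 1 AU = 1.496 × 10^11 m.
rₚ = 0.2435 AU = 3.64276 × 10^10 m
rₐ = 3.801 AU = 5.6863 × 10^11 m
(a) a = (rₚ + rₐ)/2 = 3.02529 × 10^11 m ≈ 2.022 AU
(b) e = (rₐ − rₚ)/(rₐ + rₚ) = (5.32202 × 10^11) / (6.05057 × 10^11) = 0.87959

Final answer:
(a) a = 2.022 AU
(b) e = 0.8796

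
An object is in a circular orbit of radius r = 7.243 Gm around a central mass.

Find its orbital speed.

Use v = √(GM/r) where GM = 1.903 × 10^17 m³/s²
r = 7.243 Gm = 7.243 × 10^9 m
GM = 1.903 × 10^17 m³/s²
GM/r = (1.903 × 10^17) / (7.243 × 10^9) = 2.62736 × 10^7 m²/s²
v = √(GM/r) = 5125.78 m/s ≈ 5.126 km/s

Final answer: 5.126 km/s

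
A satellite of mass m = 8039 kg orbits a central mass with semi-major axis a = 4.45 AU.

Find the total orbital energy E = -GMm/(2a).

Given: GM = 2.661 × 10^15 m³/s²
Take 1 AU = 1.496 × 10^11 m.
a = 4.45 AU = 6.6572 × 10^11 m
GM = 2.661 × 10^15 m³/s²
2a = 1.33144 × 10^12 m
GMm = 2.661 × 10^15 × 8039 = 2.13918 × 10^19 m³·kg/s²
E = −GMm/(2a) = -1.60666 × 10^7 J ≈ -16.07 MJ

Final answer: -16.07 MJ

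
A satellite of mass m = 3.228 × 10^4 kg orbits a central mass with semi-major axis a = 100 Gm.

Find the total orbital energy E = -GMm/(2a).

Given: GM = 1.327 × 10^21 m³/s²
a = 100 Gm = 1 × 10^11 m
GM = 1.327 × 10^21 m³/s²
2a = 2 × 10^11 m
GMm = 1.327 × 10^21 × 32280 = 4.28356 × 10^25 m³·kg/s²
E = −GMm/(2a) = -2.14178 × 10^14 J ≈ -214.2 TJ

Final answer: -214.2 TJ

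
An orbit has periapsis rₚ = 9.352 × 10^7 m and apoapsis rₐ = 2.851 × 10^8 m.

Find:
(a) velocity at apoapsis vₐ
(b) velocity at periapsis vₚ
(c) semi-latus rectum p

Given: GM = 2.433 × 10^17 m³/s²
rₚ = 9.352 × 10^7 m
rₐ = 2.851 × 10^8 m
GM = 2.433 × 10^17 m³/s²
a = (rₚ + rₐ)/2 = 1.8931 × 10^8 m
e = (rₐ − rₚ)/(rₐ + rₚ) = (1.9158 × 10^8) / (3.7862 × 10^8) = 0.505995
(a) vₐ² = GM (2/rₐ − 1/a) = 2.433 × 10^17 × (7.01508 × 10^-9 − 5.28234 × 10^-9) = 4.21576 × 10^8 m²/s²;  vₐ = 20532.3 m/s ≈ 20.53 km/s
(b) vₚ² = GM (2/rₚ − 1/a) = 2.433 × 10^17 × (2.13858 × 10^-8 − 5.28234 × 10^-9) = 3.91797 × 10^9 m²/s²;  vₚ = 62593.7 m/s ≈ 62.59 km/s
(c) 1 − e² = 0.743969;  p = a(1 − e²) = 1.8931 × 10^8 × 0.743969 = 1.40841 × 10^8 m ≈ 1.408 × 10^8 m

Final answer:
(a) velocity at apoapsis vₐ = 20.53 km/s
(b) velocity at periapsis vₚ = 62.59 km/s
(c) semi-latus rectum p = 1.408 × 10^8 m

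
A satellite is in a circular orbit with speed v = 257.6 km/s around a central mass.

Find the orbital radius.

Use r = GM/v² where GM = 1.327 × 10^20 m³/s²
v = 257.6 km/s = 257600 m/s
GM = 1.327 × 10^20 m³/s²
v² = 6.63578 × 10^10 m²/s²
r = GM/v² = (1.327 × 10^20) / (6.63578 × 10^10) = 1.99977 × 10^9 m ≈ 2 Gm

Final answer: 2 Gm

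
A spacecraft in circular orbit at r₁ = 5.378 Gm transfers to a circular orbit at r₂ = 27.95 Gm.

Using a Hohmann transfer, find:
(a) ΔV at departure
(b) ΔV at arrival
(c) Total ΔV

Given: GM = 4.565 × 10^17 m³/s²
r₁ = 5.378 Gm = 5.378 × 10^9 m
r₂ = 27.95 Gm = 2.795 × 10^10 m
GM = 4.565 × 10^17 m³/s²
Transfer ellipse: a_t = (r₁ + r₂)/2 = 1.6664 × 10^10 m
Circular speed at r₁: v₁ = √(GM/r₁) = 9213.19 m/s
Transfer speed at r₁ (periapsis): v₁ₜ = √(GM(2/r₁ − 1/a_t)) = 11931.9 m/s
(a) ΔV₁ = v₁ₜ − v₁ = 2718.76 m/s ≈ 2.719 km/s
Circular speed at r₂: v₂ = √(GM/r₂) = 4041.38 m/s
Transfer speed at r₂ (apoapsis): v₂ₜ = √(GM(2/r₂ − 1/a_t)) = 2295.89 m/s
(b) ΔV₂ = v₂ − v₂ₜ = 1745.49 m/s ≈ 1.745 km/s
(c) ΔV_total = ΔV₁ + ΔV₂ = 4464.25 m/s ≈ 4.464 km/s

Final answer:
(a) ΔV₁ = 2.719 km/s
(b) ΔV₂ = 1.745 km/s
(c) ΔV_total = 4.464 km/s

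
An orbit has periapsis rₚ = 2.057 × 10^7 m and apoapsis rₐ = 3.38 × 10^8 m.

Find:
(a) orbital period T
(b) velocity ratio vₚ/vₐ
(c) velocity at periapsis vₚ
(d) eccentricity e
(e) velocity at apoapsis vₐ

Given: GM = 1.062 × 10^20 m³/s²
rₚ = 2.057 × 10^7 m
rₐ = 3.38 × 10^8 m
GM = 1.062 × 10^20 m³/s²
a = (rₚ + rₐ)/2 = 1.79285 × 10^8 m
e = (rₐ − rₚ)/(rₐ + rₚ) = (3.1743 × 10^8) / (3.5857 × 10^8) = 0.885266
(a) a³ = 5.76278 × 10^24 m³;  T = 2π √(a³/GM) = 2π × 232.945 s = 1463.64 s ≈ 24.39 minutes
(b) vₚ/vₐ = rₐ/rₚ (angular momentum) = (3.38 × 10^8) / (2.057 × 10^7) = 16.4317 ≈ 16.43
(c) vₚ² = GM (2/rₚ − 1/a) = 1.062 × 10^20 × (9.7229 × 10^-8 − 5.57771 × 10^-9) = 9.73336 × 10^12 m²/s²;  vₚ = 3.11983 × 10^6 m/s ≈ 3120 km/s
(d) e = 0.885266 ≈ 0.8853
(e) vₐ² = GM (2/rₐ − 1/a) = 1.062 × 10^20 × (5.91716 × 10^-9 − 5.57771 × 10^-9) = 3.60494 × 10^10 m²/s²;  vₐ = 189867 m/s ≈ 189.9 km/s

Final answer:
(a) orbital period T = 24.39 minutes
(b) velocity ratio vₚ/vₐ = 16.43
(c) velocity at periapsis vₚ = 3120 km/s
(d) eccentricity e = 0.8853
(e) velocity at apoapsis vₐ = 189.9 km/s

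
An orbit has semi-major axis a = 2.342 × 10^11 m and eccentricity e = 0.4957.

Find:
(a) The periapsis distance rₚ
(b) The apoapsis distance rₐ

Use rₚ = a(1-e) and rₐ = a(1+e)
a = 2.342 × 10^11 m
e = 0.4957:  1 − e = 0.5043,  1 + e = 1.4957
(a) rₚ = a(1 − e) = 2.342 × 10^11 m × 0.5043 = 1.18107 × 10^11 m ≈ 1.181 × 10^11 m
(b) rₐ = a(1 + e) = 2.342 × 10^11 m × 1.4957 = 3.50293 × 10^11 m ≈ 3.503 × 10^11 m

Final answer:
(a) rₚ = 1.181 × 10^11 m
(b) rₐ = 3.503 × 10^11 m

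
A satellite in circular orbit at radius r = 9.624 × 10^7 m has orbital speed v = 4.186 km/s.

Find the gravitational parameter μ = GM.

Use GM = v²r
r = 9.624 × 10^7 m
v = 4.186 km/s = 4186 m/s
v² = 1.75226 × 10^7 m²/s²
GM = v²r = 1.75226 × 10^7 × 9.624 × 10^7 = 1.68637 × 10^15 m³/s²
GM ≈ 1.686 × 10^15 m³/s²

Final answer: GM = 1.686 × 10^15 m³/s²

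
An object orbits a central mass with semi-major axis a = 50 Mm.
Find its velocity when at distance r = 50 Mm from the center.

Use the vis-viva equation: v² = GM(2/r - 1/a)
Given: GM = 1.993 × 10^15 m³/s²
a = 50 Mm = 5 × 10^7 m
r = 50 Mm = 5 × 10^7 m
GM = 1.993 × 10^15 m³/s²
2/r − 1/a = 4 × 10^-8 − 2 × 10^-8 = 2 × 10^-8 m⁻¹
v² = GM (2/r − 1/a) = 3.986 × 10^7 m²/s²
v = 6313.48 m/s ≈ 6.313 km/s

Final answer: 6.313 km/s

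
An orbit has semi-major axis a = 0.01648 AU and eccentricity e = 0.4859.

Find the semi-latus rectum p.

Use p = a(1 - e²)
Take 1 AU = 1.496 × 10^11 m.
a = 0.01648 AU = 2.46541 × 10^9 m
e = 0.4859,  e² = 0.236099,  1 − e² = 0.763901
p = a(1 − e²) = 2.46541 × 10^9 m × 0.763901 = 1.88333 × 10^9 m ≈ 0.01259 AU

Final answer: p = 0.01259 AU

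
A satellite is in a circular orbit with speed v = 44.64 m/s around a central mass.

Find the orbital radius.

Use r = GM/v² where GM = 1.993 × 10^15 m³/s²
v = 44.64 m/s
GM = 1.993 × 10^15 m³/s²
v² = 1992.73 m²/s²
r = GM/v² = (1.993 × 10^15) / 1992.73 = 1.00014 × 10^12 m ≈ 1 Tm

Final answer: 1 Tm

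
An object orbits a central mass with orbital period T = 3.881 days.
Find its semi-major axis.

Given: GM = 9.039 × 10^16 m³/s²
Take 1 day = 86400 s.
T = 3.881 days = 335318 s
GM = 9.039 × 10^16 m³/s²
Kepler's third law: a³ = GM T² / (4π²)
T² = 1.12438 × 10^11 s²
a³ = (9.039 × 10^16) × (1.12438 × 10^11) / (4π²) = 2.5744 × 10^26 m³
a = (a³)^(1/3) = 6.36148 × 10^8 m ≈ 6.361 × 10^8 m

Final answer: 6.361 × 10^8 m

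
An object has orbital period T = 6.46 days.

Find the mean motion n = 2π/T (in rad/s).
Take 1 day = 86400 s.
T = 6.46 days = 558144 s
n = 2π / 558144 s = 1.12573 × 10^-5 rad/s ≈ 1.126 × 10^-5 rad/s

Final answer: n = 1.126 × 10^-5 rad/s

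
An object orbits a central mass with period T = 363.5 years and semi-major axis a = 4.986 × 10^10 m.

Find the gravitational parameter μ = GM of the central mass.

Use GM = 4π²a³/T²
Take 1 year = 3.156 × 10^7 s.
T = 363.5 years = 1.14721 × 10^10 s
a = 4.986 × 10^10 m
a³ = 1.23953 × 10^32 m³
T² = 1.31608 × 10^20 s²
GM = 4π² × (1.23953 × 10^32) / (1.31608 × 10^20) = 3.71821 × 10^13 m³/s²
GM ≈ 3.718 × 10^13 m³/s²

Final answer: GM = 3.718 × 10^13 m³/s²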